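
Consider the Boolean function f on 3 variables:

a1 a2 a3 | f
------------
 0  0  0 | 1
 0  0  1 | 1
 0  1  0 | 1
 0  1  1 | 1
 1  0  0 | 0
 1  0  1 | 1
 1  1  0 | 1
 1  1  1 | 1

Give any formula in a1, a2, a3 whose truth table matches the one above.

f is 0 on exactly one input, (1,0,0), whose minterm is a1·¬a2·¬a3. So f is the negation of that single conjunction.

f(a1, a2, a3) = NOT ((a1 AND NOT a2) AND NOT a3)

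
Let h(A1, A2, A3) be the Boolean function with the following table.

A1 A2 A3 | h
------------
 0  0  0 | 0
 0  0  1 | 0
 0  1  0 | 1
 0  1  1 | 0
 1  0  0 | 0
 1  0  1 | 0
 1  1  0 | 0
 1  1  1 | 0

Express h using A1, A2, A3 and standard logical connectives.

Only row (0,1,0) gives 1. That row's minterm ¬A1·A2·¬A3 is h directly.

h(A1, A2, A3) = (not A1 and A2) and not A3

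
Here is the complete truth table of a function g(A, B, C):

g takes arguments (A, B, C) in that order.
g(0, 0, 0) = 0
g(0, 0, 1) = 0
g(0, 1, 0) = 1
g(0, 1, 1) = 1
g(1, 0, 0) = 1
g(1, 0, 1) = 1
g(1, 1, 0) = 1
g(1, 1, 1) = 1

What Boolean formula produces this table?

g(A, B, C) = ~(((~A & ~B) & ~C) | ((~A & ~B) & C))

g is 0 on only 2 rows — (0,0,0), (0,0,1). Writing each as a minterm (¬A·¬B·¬C, ¬A·¬B·C) and OR-ing them characterizes exactly where g=0, so g is the negation of that disjunction.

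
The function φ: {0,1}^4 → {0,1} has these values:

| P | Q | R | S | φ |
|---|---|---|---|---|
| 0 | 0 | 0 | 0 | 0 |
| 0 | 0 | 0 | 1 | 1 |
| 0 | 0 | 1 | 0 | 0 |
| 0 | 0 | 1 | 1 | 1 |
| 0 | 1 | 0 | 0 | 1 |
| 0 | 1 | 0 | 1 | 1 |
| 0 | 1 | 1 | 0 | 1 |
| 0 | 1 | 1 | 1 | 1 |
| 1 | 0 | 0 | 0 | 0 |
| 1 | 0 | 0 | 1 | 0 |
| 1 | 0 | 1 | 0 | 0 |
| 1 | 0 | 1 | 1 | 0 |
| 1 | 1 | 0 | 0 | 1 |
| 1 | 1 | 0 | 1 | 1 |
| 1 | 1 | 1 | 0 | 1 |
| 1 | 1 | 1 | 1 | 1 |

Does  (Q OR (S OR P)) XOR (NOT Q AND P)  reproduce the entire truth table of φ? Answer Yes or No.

Yes

Evaluate (Q OR (S OR P)) XOR (NOT Q AND P) on each row and compare to φ:
  P=0, Q=0, R=0, S=0: formula gives 0, φ = 0 ✓
  P=0, Q=0, R=0, S=1: formula gives 1, φ = 1 ✓
  P=0, Q=0, R=1, S=0: formula gives 0, φ = 0 ✓
  P=0, Q=0, R=1, S=1: formula gives 1, φ = 1 ✓
  … (the remaining 12 rows also agree.)
Every row agrees, so the formula is equivalent.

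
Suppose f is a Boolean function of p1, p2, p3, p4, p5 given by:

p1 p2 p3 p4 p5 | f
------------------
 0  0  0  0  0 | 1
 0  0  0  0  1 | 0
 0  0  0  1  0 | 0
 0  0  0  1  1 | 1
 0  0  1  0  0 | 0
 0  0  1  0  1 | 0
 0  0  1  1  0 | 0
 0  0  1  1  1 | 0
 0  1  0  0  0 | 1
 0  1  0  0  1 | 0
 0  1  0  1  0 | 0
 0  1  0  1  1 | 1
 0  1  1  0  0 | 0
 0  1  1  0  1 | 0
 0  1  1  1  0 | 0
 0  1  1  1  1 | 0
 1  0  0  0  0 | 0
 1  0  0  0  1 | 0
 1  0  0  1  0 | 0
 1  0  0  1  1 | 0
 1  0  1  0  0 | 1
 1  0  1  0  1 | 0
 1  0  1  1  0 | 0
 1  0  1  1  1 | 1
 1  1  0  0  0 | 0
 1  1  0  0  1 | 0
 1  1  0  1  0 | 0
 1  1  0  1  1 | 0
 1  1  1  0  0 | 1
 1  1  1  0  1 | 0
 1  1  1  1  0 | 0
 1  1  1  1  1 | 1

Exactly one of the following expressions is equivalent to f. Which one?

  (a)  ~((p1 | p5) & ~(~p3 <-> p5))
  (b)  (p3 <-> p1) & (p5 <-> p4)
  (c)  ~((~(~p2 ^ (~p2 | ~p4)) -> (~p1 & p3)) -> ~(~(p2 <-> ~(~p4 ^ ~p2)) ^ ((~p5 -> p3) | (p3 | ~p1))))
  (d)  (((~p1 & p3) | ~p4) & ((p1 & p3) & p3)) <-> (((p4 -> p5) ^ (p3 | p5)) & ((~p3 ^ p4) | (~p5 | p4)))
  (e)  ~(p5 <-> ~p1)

b

(a) disagrees with f on (0,0,0,0,1) (formula → 1, table → 0); rule it out.
(c) disagrees with f on (0,0,0,0,0) (formula → 0, table → 1); rule it out.
(d) disagrees with f on (0,0,0,0,0) (formula → 0, table → 1); rule it out.
(e) disagrees with f on (0,0,0,1,0) (formula → 1, table → 0); rule it out.
(b) is the remaining candidate, and it agrees with f on all 32 inputs.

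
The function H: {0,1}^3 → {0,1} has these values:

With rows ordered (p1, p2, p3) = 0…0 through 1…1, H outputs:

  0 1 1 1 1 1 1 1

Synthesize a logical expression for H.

The output is 1 whenever at least one input is 1 — the OR of all inputs.

H(p1, p2, p3) = (p1 or p2) or p3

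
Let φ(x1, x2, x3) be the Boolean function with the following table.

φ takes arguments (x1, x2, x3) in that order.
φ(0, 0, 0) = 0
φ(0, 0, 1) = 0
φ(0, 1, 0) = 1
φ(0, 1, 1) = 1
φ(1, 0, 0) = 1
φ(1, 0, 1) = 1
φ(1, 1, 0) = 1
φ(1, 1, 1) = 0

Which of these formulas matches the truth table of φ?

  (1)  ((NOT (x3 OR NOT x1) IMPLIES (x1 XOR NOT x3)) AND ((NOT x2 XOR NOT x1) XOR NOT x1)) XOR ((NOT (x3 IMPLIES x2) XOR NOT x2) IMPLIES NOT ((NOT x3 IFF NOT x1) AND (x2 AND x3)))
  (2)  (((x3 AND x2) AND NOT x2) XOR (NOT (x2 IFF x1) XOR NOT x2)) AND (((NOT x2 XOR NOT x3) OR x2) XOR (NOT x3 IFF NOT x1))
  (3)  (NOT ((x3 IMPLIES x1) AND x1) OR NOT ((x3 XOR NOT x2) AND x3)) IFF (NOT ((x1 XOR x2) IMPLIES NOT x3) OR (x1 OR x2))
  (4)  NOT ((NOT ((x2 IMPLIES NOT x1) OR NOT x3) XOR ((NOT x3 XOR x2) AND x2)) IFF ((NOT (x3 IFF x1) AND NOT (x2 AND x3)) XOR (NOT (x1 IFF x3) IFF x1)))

(1): at (1,0,1) it gives 0, but φ = 1 — eliminated.
(2): at (0,0,0) it gives 1, but φ = 0 — eliminated.
(4): at (0,0,0) it gives 1, but φ = 0 — eliminated.
That leaves (3). Evaluating it on every row reproduces the table of φ exactly.

3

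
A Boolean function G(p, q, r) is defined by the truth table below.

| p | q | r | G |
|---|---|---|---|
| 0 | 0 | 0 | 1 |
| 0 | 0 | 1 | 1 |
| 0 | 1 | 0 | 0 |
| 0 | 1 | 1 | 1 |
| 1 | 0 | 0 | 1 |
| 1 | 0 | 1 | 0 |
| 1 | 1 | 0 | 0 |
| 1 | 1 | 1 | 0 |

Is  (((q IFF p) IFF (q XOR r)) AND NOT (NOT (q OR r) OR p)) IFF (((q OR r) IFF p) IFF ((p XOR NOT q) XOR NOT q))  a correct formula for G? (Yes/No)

Yes

Evaluate (((q IFF p) IFF (q XOR r)) AND NOT (NOT (q OR r) OR p)) IFF (((q OR r) IFF p) IFF ((p XOR NOT q) XOR NOT q)) on each row and compare to G:
  p=0, q=0, r=0: formula gives 1, G = 1 ✓
  p=0, q=0, r=1: formula gives 1, G = 1 ✓
  p=0, q=1, r=0: formula gives 0, G = 0 ✓
  p=0, q=1, r=1: formula gives 1, G = 1 ✓
  p=1, q=0, r=0: formula gives 1, G = 1 ✓
  …and likewise for the remaining 3 rows.
Every row agrees, so the formula is equivalent.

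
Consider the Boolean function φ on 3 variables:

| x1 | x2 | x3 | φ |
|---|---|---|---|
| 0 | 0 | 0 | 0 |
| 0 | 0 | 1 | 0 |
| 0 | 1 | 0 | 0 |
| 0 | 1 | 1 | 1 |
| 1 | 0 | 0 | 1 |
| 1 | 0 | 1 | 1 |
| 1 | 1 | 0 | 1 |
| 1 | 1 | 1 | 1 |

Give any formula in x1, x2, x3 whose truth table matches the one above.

φ(x1, x2, x3) = not ((((not x1 and not x2) and not x3) or ((not x1 and not x2) and x3)) or ((not x1 and x2) and not x3))

The 0-rows are (0,0,0), (0,0,1), (0,1,0). Take each as a conjunction (¬x1·¬x2·¬x3, ¬x1·¬x2·x3, ¬x1·x2·¬x3), form their disjunction, and complement — that gives a formula that is 1 everywhere φ is.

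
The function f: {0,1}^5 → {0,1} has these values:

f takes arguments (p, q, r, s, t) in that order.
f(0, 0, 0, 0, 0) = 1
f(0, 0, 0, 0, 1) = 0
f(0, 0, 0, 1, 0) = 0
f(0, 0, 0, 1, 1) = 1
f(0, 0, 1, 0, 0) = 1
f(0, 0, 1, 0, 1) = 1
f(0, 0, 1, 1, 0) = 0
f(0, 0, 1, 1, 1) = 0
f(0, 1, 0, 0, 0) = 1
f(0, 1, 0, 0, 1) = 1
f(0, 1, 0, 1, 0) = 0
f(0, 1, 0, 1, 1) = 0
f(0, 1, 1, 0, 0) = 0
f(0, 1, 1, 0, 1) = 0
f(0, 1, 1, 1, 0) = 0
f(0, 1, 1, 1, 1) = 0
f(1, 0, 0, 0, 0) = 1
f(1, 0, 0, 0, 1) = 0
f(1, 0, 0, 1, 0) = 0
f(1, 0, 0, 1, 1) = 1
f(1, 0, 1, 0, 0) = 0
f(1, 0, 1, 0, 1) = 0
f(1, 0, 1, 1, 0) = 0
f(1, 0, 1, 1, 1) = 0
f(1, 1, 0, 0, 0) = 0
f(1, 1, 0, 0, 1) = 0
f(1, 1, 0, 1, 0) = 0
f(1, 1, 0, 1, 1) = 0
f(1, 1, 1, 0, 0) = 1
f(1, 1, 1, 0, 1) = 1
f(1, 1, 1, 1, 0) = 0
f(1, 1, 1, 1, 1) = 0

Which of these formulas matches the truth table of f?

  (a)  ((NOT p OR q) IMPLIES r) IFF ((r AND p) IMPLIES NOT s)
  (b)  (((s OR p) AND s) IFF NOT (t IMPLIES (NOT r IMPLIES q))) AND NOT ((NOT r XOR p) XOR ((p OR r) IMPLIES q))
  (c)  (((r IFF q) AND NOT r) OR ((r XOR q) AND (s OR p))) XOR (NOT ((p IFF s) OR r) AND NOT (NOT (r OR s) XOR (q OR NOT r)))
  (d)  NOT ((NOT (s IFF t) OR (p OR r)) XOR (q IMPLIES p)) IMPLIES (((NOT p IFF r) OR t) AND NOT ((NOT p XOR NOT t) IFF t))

b

(a) fails at (0,0,0,0,0): the formula yields 0, f is 1.
(c) fails at (0,0,0,0,1): the formula yields 1, f is 0.
(d) fails at (0,0,1,0,0): the formula yields 0, f is 1.
That leaves (b). Evaluating it on every row reproduces the table of f exactly.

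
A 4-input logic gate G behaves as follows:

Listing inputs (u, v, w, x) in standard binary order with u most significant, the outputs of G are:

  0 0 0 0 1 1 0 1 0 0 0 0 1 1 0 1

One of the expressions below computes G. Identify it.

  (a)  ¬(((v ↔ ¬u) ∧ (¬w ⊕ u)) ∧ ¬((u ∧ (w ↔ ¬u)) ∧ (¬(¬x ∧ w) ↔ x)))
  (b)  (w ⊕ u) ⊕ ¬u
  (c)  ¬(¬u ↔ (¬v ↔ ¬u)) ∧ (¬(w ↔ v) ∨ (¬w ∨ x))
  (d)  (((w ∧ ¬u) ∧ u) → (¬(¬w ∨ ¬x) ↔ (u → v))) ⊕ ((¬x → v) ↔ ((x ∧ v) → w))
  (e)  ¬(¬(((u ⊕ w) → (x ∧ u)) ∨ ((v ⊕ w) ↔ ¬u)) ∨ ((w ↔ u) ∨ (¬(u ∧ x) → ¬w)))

(a) disagrees with G on (0,0,0,0) (formula → 1, table → 0); rule it out.
(b) disagrees with G on (0,0,0,0) (formula → 1, table → 0); rule it out.
(d) disagrees with G on (0,0,0,0) (formula → 1, table → 0); rule it out.
(e) disagrees with G on (0,0,1,0) (formula → 1, table → 0); rule it out.
That leaves (c). Evaluating it on every row reproduces the table of G exactly.

c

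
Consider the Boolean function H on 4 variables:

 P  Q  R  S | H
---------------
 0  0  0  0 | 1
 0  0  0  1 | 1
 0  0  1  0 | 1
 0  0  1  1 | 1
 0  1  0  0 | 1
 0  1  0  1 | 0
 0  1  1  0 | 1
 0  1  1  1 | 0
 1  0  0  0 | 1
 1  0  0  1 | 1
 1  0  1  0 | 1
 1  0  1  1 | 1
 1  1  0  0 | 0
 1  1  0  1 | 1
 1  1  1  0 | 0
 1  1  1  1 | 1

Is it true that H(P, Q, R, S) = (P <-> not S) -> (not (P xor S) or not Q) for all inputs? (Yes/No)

Yes

Evaluate (P <-> not S) -> (not (P xor S) or not Q) on each row and compare to H:
  P=0, Q=0, R=0, S=0: formula gives 1, H = 1 ✓
  P=0, Q=0, R=0, S=1: formula gives 1, H = 1 ✓
  P=0, Q=0, R=1, S=0: formula gives 1, H = 1 ✓
  P=0, Q=0, R=1, S=1: formula gives 1, H = 1 ✓
  … (the remaining 12 rows also agree.)
All 16 rows match — the expression computes H exactly.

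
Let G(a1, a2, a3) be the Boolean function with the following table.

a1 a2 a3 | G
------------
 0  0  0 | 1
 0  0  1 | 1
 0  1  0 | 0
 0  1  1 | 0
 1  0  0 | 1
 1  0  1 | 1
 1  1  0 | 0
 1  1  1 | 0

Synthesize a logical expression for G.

G(a1, a2, a3) = ((((NOT a1 AND NOT a2) AND NOT a3) OR ((NOT a1 AND NOT a2) AND a3)) OR ((a1 AND NOT a2) AND NOT a3)) OR ((a1 AND NOT a2) AND a3)

Collect the rows where G=1 — (0,0,0), (0,0,1), (1,0,0), (1,0,1) — and write one minterm per row: ¬a1·¬a2·¬a3, ¬a1·¬a2·a3, a1·¬a2·¬a3, a1·¬a2·a3. Their union (logical OR) reproduces the table exactly.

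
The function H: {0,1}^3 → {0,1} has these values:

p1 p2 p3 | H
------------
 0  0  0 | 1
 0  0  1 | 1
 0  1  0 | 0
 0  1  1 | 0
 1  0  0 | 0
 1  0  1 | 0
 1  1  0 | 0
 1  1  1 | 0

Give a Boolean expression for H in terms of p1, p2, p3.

Collect the rows where H=1 — (0,0,0), (0,0,1) — and write one minterm per row: ¬p1·¬p2·¬p3, ¬p1·¬p2·p3. Their union (logical OR) reproduces the table exactly.

H(p1, p2, p3) = ((p1' · p2') · p3') + ((p1' · p2') · p3)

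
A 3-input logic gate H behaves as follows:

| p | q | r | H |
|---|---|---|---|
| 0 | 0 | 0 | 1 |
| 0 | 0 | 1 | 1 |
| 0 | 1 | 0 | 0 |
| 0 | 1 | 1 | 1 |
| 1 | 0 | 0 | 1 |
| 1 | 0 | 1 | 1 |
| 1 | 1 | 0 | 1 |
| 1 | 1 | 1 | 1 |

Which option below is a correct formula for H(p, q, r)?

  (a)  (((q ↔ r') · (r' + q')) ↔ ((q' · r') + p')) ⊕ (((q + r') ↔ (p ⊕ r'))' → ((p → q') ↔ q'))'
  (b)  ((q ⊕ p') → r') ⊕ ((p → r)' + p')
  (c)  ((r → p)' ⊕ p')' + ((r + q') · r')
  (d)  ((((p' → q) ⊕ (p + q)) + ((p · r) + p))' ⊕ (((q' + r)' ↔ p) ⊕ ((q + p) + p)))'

c

(a) disagrees with H on (0,0,0) (formula → 0, table → 1); rule it out.
(b) disagrees with H on (0,0,0) (formula → 0, table → 1); rule it out.
(d) disagrees with H on (0,1,0) (formula → 1, table → 0); rule it out.
That leaves (c). Evaluating it on every row reproduces the table of H exactly.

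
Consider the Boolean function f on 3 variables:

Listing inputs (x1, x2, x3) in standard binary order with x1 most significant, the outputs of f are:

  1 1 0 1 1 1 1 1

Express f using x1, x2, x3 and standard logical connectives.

Only row (0,1,0) gives 0. So f is 1 everywhere except there — the complement of the minterm ¬x1·x2·¬x3.

f(x1, x2, x3) = NOT ((NOT x1 AND x2) AND NOT x3)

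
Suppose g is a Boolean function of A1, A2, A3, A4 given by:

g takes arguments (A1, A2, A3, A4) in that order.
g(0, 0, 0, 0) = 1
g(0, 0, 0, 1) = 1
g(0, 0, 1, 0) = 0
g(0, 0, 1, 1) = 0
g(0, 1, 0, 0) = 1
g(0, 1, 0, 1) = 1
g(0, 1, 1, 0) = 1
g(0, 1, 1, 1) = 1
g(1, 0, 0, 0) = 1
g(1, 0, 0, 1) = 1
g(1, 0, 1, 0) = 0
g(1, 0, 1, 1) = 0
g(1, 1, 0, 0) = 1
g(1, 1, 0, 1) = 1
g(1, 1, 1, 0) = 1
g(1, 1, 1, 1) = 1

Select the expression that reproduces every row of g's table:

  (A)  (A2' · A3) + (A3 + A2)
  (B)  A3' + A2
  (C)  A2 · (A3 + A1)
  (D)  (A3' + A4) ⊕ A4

(A) fails at (0,0,0,0): the formula yields 0, g is 1.
(C) fails at (0,0,0,0): the formula yields 0, g is 1.
(D) fails at (0,0,0,1): the formula yields 0, g is 1.
That leaves (B). Evaluating it on every row reproduces the table of g exactly.

B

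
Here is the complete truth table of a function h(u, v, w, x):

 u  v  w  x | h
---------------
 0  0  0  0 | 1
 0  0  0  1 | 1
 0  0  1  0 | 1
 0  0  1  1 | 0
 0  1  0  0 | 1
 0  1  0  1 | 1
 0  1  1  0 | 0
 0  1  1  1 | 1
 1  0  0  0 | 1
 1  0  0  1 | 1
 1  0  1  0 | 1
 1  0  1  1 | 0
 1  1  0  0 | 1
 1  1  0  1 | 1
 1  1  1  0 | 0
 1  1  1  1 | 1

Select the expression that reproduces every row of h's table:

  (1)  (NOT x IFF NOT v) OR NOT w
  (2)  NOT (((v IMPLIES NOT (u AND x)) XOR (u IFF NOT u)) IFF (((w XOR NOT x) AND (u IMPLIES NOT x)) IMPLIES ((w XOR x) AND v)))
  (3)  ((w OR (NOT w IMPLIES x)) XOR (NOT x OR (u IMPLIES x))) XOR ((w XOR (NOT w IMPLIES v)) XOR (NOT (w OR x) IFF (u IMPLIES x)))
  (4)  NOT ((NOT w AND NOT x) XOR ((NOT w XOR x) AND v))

(2) disagrees with h on (0,0,0,1) (formula → 0, table → 1); rule it out.
(3) disagrees with h on (0,0,0,0) (formula → 0, table → 1); rule it out.
(4) disagrees with h on (0,0,0,0) (formula → 0, table → 1); rule it out.
Only (1) survives; checking it on all 16 rows confirms it matches h.

1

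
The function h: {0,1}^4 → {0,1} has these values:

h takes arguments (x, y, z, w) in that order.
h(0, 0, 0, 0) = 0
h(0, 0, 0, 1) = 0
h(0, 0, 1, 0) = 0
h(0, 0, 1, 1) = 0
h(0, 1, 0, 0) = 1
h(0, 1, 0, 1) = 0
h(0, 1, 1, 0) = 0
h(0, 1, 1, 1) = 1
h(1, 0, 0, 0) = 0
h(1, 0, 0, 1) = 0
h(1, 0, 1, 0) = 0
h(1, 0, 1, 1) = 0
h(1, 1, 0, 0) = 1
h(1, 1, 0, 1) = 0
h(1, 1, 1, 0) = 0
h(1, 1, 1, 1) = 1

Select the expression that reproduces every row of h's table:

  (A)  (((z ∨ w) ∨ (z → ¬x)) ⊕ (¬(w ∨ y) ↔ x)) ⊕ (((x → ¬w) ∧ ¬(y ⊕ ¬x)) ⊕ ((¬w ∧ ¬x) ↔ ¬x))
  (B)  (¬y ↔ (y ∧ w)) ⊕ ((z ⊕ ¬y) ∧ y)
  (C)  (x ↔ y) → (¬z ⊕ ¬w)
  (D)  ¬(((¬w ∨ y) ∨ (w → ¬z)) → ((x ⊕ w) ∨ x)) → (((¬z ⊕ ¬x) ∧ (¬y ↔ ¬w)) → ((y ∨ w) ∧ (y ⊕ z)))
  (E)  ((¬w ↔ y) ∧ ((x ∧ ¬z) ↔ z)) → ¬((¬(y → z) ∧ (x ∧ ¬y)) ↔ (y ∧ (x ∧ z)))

B

(A) disagrees with h on (0,1,0,0) (formula → 0, table → 1); rule it out.
(C) disagrees with h on (0,0,0,1) (formula → 1, table → 0); rule it out.
(D) disagrees with h on (0,0,0,0) (formula → 1, table → 0); rule it out.
(E) disagrees with h on (0,0,0,0) (formula → 1, table → 0); rule it out.
That leaves (B). Evaluating it on every row reproduces the table of h exactly.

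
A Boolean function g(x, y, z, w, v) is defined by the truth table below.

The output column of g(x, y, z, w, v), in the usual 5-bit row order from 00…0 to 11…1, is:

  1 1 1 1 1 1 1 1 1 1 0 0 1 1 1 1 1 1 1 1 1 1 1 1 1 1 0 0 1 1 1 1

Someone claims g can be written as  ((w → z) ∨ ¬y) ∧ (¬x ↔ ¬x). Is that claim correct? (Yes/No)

Check the formula against g row by row:
  x=0, y=0, z=0, w=0, v=0: formula gives 1, g = 1 ✓
  x=0, y=0, z=0, w=0, v=1: formula gives 1, g = 1 ✓
  x=0, y=0, z=0, w=1, v=0: formula gives 1, g = 1 ✓
  x=0, y=0, z=0, w=1, v=1: formula gives 1, g = 1 ✓
  … (the remaining 28 rows also agree.)
All 32 rows match — the expression computes g exactly.

Yes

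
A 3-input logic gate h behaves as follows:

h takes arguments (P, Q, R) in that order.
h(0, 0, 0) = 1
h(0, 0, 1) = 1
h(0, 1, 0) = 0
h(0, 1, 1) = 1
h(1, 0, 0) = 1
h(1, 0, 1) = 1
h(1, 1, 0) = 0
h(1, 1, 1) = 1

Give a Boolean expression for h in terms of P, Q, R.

h is 0 on only 2 rows — (0,1,0), (1,1,0). Writing each as a minterm (¬P·Q·¬R, P·Q·¬R) and OR-ing them characterizes exactly where h=0, so h is the negation of that disjunction.

h(P, Q, R) = not (((not P and Q) and not R) or ((P and Q) and not R))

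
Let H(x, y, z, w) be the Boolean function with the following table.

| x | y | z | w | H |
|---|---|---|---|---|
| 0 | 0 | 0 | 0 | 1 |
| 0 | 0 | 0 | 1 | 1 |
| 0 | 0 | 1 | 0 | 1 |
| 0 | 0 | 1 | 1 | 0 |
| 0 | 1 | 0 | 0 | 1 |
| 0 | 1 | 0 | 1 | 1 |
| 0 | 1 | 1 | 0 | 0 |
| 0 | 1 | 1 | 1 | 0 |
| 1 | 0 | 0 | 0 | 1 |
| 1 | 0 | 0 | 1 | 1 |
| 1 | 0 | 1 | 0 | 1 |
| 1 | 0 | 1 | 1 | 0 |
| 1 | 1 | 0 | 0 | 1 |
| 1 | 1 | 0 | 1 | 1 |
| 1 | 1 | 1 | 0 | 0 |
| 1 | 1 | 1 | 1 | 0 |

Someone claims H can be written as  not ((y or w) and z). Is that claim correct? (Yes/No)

Evaluate not ((y or w) and z) on each row and compare to H:
  x=0, y=0, z=0, w=0: formula gives 1, H = 1 ✓
  x=0, y=0, z=0, w=1: formula gives 1, H = 1 ✓
  x=0, y=0, z=1, w=0: formula gives 1, H = 1 ✓
  x=0, y=0, z=1, w=1: formula gives 0, H = 0 ✓
  … (the remaining 12 rows also agree.)
Every row agrees, so the formula is equivalent.

Yes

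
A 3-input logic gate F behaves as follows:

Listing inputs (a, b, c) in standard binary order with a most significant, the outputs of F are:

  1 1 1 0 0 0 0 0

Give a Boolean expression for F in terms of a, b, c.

F(a, b, c) = (((NOT a AND NOT b) AND NOT c) OR ((NOT a AND NOT b) AND c)) OR ((NOT a AND b) AND NOT c)

The 1-rows are (0,0,0), (0,0,1), (0,1,0). Each contributes one minterm — ¬a·¬b·¬c; ¬a·¬b·c; ¬a·b·¬c — and their disjunction is a sum-of-products form of F.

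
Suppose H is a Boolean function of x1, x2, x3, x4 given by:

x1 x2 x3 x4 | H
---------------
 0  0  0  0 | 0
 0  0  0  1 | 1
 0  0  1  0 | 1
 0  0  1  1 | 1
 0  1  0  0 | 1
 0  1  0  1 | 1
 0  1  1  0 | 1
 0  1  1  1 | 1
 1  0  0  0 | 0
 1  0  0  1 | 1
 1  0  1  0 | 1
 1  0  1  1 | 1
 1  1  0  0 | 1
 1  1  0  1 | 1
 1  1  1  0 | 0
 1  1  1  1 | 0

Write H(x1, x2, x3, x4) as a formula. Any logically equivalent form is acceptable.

H(x1, x2, x3, x4) = ((((((x1' · x2') · x3') · x4') + (((x1 · x2') · x3') · x4')) + (((x1 · x2) · x3) · x4')) + (((x1 · x2) · x3) · x4))'

H is 0 on only 4 rows — (0,0,0,0), (1,0,0,0), (1,1,1,0), (1,1,1,1). Writing each as a minterm (¬x1·¬x2·¬x3·¬x4, x1·¬x2·¬x3·¬x4, x1·x2·x3·¬x4, x1·x2·x3·x4) and OR-ing them characterizes exactly where H=0, so H is the negation of that disjunction.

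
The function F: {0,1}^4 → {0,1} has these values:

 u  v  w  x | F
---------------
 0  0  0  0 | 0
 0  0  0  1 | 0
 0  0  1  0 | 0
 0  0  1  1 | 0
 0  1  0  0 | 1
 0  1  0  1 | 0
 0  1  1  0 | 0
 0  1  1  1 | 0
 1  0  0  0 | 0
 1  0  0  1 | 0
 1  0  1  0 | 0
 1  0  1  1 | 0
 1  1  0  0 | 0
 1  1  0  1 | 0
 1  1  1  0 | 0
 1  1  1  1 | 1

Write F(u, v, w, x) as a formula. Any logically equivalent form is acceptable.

Collect the rows where F=1 — (0,1,0,0), (1,1,1,1) — and write one minterm per row: ¬u·v·¬w·¬x, u·v·w·x. Their union (logical OR) reproduces the table exactly.

F(u, v, w, x) = (((NOT u AND v) AND NOT w) AND NOT x) OR (((u AND v) AND w) AND x)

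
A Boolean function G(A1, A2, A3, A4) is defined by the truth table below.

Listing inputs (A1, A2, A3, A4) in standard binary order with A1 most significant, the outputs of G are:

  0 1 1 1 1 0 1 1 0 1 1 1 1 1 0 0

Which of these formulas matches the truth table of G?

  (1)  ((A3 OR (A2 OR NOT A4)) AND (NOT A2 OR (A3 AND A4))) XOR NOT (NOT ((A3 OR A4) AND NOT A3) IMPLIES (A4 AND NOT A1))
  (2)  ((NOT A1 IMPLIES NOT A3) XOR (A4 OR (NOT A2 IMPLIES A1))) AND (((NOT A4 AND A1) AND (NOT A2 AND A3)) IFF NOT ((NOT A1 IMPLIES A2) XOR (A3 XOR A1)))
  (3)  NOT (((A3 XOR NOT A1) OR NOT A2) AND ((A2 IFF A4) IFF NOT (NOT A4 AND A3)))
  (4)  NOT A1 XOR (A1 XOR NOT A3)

(1) fails at (0,0,0,1): the formula yields 0, G is 1.
(2) fails at (0,0,0,1): the formula yields 0, G is 1.
(4) fails at (0,0,0,1): the formula yields 0, G is 1.
Only (3) survives; checking it on all 16 rows confirms it matches G.

3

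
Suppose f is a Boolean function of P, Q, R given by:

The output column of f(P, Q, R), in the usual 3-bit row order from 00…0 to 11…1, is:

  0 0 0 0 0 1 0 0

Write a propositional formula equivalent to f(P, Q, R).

Only row (1,0,1) gives 1. That row's minterm P·¬Q·R is f directly.

f(P, Q, R) = (P and not Q) and R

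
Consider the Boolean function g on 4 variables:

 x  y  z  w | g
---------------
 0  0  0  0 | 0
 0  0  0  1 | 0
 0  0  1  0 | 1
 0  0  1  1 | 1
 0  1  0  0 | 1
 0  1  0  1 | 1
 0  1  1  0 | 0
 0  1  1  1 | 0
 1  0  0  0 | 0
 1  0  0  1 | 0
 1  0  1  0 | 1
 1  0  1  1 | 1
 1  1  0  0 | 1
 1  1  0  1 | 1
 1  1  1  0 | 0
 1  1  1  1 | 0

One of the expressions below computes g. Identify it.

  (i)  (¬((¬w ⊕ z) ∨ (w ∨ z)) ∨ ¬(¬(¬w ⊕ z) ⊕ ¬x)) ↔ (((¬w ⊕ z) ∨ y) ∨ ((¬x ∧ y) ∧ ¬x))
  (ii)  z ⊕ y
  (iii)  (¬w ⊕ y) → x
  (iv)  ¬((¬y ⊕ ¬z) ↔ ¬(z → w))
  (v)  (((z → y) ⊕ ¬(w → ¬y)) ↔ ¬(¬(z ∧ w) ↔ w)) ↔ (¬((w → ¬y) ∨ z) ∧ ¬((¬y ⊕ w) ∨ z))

(i) fails at (0,0,1,0): the formula yields 0, g is 1.
(iii) fails at (0,0,0,1): the formula yields 1, g is 0.
(iv) fails at (0,0,1,0): the formula yields 0, g is 1.
(v) fails at (0,0,0,1): the formula yields 1, g is 0.
That leaves (ii). Evaluating it on every row reproduces the table of g exactly.

ii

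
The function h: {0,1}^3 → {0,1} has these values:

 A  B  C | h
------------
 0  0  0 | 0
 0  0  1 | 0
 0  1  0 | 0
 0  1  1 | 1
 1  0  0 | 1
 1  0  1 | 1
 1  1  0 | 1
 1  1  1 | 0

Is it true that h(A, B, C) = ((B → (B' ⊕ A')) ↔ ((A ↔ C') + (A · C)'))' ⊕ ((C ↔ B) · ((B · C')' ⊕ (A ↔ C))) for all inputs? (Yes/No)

Yes

Check the formula against h row by row:
  A=0, B=0, C=0: formula gives 0, h = 0 ✓
  A=0, B=0, C=1: formula gives 0, h = 0 ✓
  A=0, B=1, C=0: formula gives 0, h = 0 ✓
  A=0, B=1, C=1: formula gives 1, h = 1 ✓
  A=1, B=0, C=0: formula gives 1, h = 1 ✓
  … (the remaining 3 rows also agree.)
All 8 rows match — the expression computes h exactly.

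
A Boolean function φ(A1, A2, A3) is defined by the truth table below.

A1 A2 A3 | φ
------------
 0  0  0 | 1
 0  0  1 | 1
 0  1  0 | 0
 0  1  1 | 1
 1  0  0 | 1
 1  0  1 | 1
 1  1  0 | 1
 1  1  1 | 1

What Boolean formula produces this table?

φ(A1, A2, A3) = NOT ((NOT A1 AND A2) AND NOT A3)

φ is 0 on exactly one input, (0,1,0), whose minterm is ¬A1·A2·¬A3. So φ is the negation of that single conjunction.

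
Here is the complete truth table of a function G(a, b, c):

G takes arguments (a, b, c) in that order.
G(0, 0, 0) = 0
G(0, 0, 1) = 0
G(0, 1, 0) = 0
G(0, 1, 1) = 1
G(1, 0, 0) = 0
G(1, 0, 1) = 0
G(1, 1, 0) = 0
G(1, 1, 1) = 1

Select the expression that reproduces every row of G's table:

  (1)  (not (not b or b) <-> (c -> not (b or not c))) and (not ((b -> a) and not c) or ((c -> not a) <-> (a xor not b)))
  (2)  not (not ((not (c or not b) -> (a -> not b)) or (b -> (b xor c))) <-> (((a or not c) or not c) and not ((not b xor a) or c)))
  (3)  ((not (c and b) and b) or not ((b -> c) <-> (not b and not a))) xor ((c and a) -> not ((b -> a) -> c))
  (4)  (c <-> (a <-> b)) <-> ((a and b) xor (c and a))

(2) fails at (0,1,0): the formula yields 1, G is 0.
(3) fails at (0,0,0): the formula yields 1, G is 0.
(4) fails at (0,0,0): the formula yields 1, G is 0.
That leaves (1). Evaluating it on every row reproduces the table of G exactly.

1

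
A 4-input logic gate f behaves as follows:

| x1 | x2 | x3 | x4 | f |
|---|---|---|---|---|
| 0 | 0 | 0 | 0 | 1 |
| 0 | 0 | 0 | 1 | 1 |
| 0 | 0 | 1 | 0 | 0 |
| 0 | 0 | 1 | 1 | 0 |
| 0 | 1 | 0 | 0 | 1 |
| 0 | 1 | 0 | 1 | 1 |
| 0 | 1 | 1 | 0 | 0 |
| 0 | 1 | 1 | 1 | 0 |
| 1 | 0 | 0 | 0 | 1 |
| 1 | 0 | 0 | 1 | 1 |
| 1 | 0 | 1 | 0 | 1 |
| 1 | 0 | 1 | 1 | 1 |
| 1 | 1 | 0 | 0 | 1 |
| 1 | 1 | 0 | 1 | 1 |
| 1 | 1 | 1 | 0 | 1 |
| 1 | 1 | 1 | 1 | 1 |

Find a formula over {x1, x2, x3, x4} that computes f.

f(x1, x2, x3, x4) = ~((((((~x1 & ~x2) & x3) & ~x4) | (((~x1 & ~x2) & x3) & x4)) | (((~x1 & x2) & x3) & ~x4)) | (((~x1 & x2) & x3) & x4))

f is 0 on only 4 rows — (0,0,1,0), (0,0,1,1), (0,1,1,0), (0,1,1,1). Writing each as a minterm (¬x1·¬x2·x3·¬x4, ¬x1·¬x2·x3·x4, ¬x1·x2·x3·¬x4, ¬x1·x2·x3·x4) and OR-ing them characterizes exactly where f=0, so f is the negation of that disjunction.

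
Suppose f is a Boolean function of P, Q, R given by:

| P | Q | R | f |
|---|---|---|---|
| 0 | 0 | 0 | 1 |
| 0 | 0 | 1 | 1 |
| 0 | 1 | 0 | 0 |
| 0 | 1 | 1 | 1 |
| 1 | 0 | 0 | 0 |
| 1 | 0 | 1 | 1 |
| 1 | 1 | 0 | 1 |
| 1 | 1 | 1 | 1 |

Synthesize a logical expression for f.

f(P, Q, R) = not (((not P and Q) and not R) or ((P and not Q) and not R))

The 0-rows are (0,1,0), (1,0,0). Take each as a conjunction (¬P·Q·¬R, P·¬Q·¬R), form their disjunction, and complement — that gives a formula that is 1 everywhere f is.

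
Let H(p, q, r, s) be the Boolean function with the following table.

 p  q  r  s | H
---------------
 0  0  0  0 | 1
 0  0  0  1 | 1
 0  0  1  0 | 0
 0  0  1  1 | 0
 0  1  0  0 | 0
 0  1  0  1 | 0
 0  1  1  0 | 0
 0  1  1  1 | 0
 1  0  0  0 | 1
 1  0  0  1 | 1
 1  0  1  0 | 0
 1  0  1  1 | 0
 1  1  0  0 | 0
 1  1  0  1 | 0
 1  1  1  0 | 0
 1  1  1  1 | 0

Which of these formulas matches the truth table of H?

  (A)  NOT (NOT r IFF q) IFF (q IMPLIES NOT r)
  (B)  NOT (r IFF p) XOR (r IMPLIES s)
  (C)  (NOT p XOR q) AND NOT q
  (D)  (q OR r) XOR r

(B) fails at (0,0,1,0): the formula yields 1, H is 0.
(C) fails at (0,0,1,0): the formula yields 1, H is 0.
(D) fails at (0,0,0,0): the formula yields 0, H is 1.
(A) is the remaining candidate, and it agrees with H on all 16 inputs.

A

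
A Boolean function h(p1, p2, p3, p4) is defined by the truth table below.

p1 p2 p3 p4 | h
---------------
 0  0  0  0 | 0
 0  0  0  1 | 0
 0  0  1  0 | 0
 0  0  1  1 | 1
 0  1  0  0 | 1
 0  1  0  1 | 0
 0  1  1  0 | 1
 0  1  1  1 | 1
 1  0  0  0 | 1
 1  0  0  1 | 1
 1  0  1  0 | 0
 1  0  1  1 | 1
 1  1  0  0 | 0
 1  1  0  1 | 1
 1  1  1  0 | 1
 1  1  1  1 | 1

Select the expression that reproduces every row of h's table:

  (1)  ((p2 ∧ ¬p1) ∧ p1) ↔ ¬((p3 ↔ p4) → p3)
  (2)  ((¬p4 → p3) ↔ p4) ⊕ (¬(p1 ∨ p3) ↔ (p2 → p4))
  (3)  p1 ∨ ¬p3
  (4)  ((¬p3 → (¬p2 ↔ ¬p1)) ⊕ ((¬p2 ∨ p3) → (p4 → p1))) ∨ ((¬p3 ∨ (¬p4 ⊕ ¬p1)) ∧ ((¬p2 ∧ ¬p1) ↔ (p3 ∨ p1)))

(1): at (0,0,0,1) it gives 1, but h = 0 — eliminated.
(3): at (0,0,0,0) it gives 1, but h = 0 — eliminated.
(4): at (0,0,0,1) it gives 1, but h = 0 — eliminated.
(2) is the remaining candidate, and it agrees with h on all 16 inputs.

2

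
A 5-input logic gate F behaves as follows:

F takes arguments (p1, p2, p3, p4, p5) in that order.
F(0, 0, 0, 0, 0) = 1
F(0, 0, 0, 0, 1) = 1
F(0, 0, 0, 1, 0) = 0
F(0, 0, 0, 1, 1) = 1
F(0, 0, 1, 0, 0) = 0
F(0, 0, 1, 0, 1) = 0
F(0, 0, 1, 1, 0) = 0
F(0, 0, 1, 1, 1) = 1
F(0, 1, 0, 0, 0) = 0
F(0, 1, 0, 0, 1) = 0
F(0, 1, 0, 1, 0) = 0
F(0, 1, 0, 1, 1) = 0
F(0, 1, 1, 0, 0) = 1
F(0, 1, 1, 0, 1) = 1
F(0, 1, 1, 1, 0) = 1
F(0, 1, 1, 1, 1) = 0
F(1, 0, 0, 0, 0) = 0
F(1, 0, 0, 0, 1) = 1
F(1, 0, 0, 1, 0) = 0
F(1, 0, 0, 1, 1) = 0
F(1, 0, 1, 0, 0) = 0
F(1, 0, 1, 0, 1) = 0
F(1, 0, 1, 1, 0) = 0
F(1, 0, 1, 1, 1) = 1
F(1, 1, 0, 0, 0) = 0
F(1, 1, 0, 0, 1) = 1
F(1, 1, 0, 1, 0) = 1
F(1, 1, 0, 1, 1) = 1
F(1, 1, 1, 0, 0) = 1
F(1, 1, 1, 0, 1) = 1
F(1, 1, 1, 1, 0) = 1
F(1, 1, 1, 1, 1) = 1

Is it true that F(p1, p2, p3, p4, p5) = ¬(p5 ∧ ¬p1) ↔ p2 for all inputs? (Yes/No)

Check the formula against F row by row:
  p1=0, p2=0, p3=0, p4=0, p5=0: formula gives 0, but F = 1 ✗
Row (0,0,0,0,0) is a counterexample, so the formula is not equivalent to F.

No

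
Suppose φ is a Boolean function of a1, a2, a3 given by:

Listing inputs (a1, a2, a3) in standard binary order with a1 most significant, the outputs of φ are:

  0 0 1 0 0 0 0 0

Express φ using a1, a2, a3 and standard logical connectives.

φ(a1, a2, a3) = (a1' · a2) · a3'

φ is 1 on exactly one input, (0,1,0), whose minterm is ¬a1·a2·¬a3. So φ is just that conjunction.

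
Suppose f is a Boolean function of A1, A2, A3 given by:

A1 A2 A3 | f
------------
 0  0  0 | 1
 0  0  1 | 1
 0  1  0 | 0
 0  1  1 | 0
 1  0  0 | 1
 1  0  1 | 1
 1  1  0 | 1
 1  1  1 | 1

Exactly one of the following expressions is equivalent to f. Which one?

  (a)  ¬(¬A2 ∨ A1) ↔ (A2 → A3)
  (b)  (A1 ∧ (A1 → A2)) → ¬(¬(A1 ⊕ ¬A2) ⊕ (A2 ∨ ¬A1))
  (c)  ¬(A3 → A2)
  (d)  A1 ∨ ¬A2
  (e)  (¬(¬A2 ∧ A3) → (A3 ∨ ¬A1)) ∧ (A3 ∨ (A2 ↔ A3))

(a) disagrees with f on (0,0,0) (formula → 0, table → 1); rule it out.
(b) disagrees with f on (0,1,0) (formula → 1, table → 0); rule it out.
(c) disagrees with f on (0,0,0) (formula → 0, table → 1); rule it out.
(e) disagrees with f on (0,1,1) (formula → 1, table → 0); rule it out.
Only (d) survives; checking it on all 8 rows confirms it matches f.

d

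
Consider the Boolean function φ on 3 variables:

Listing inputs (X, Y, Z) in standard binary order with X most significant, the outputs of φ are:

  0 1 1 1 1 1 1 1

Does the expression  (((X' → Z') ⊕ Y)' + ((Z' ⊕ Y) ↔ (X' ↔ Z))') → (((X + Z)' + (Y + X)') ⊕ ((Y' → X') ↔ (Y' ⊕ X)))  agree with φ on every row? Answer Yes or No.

No

Test each input against both φ and the formula:
  X=0, Y=0, Z=0: formula gives 0, φ = 0 ✓
  X=0, Y=0, Z=1: formula gives 0, but φ = 1 ✗
A single disagreement suffices: at (0,0,1) they differ, so the formula does not compute φ.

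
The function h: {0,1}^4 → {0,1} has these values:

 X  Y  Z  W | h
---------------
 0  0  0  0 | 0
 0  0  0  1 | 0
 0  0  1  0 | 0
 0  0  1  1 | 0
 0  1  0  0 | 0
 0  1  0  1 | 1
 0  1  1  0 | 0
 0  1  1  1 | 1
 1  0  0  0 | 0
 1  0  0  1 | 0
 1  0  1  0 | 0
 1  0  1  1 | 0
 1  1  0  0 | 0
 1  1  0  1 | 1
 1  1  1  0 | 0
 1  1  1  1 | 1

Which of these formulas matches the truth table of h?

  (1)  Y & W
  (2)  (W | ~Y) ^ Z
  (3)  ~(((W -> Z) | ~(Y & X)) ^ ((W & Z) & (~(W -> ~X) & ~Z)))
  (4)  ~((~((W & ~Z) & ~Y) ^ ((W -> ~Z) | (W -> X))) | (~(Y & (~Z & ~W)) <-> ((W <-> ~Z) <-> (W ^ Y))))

1

(2) fails at (0,0,0,0): the formula yields 1, h is 0.
(3) fails at (0,1,0,1): the formula yields 0, h is 1.
(4) fails at (0,0,1,0): the formula yields 1, h is 0.
(1) is the remaining candidate, and it agrees with h on all 16 inputs.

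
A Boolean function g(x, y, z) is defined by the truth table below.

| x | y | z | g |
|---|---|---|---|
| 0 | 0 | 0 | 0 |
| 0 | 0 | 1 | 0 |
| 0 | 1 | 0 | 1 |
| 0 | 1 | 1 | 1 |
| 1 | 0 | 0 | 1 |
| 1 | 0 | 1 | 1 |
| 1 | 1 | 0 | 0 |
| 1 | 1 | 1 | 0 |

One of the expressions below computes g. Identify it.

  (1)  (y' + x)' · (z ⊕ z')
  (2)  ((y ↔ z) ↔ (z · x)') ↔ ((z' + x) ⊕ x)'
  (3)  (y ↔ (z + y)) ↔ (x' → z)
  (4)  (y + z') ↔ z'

(1) fails at (1,0,0): the formula yields 0, g is 1.
(3) fails at (0,1,0): the formula yields 0, g is 1.
(4) fails at (0,0,0): the formula yields 1, g is 0.
Only (2) survives; checking it on all 8 rows confirms it matches g.

2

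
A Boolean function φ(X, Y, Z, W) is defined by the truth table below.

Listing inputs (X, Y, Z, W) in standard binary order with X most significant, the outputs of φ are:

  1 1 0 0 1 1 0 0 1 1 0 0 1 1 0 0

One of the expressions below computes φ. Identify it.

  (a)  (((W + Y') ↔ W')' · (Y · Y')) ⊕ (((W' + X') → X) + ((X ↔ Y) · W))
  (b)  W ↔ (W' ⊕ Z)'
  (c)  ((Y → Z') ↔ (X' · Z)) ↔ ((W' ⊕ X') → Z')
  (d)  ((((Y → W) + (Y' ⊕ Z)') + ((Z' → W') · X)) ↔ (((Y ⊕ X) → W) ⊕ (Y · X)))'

b

(a) fails at (0,0,0,0): the formula yields 0, φ is 1.
(c) fails at (0,0,0,0): the formula yields 0, φ is 1.
(d) fails at (0,0,0,0): the formula yields 0, φ is 1.
Only (b) survives; checking it on all 16 rows confirms it matches φ.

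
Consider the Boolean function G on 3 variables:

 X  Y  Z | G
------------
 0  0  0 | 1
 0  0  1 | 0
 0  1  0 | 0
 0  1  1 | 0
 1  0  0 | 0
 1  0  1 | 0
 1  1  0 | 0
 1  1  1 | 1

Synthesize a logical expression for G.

G=1 on 2 inputs: (0,0,0), (1,1,1). Reading each as a conjunction of literals (¬X·¬Y·¬Z, X·Y·Z) and taking the OR gives the canonical DNF.

G(X, Y, Z) = ((not X and not Y) and not Z) or ((X and Y) and Z)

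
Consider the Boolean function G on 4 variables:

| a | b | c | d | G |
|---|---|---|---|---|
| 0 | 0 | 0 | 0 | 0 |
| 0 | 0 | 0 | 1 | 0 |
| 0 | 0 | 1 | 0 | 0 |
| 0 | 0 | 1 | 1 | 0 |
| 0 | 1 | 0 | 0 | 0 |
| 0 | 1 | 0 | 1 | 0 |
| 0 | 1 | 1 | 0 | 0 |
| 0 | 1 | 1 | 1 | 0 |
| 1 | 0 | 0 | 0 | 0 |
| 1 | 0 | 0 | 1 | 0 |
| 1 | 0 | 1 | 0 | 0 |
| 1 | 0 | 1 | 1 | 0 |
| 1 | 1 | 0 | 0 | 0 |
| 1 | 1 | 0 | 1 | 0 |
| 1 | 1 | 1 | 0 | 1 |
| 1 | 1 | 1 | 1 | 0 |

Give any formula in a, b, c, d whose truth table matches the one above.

Only row (1,1,1,0) gives 1. That row's minterm a·b·c·¬d is G directly.

G(a, b, c, d) = ((a & b) & c) & ~d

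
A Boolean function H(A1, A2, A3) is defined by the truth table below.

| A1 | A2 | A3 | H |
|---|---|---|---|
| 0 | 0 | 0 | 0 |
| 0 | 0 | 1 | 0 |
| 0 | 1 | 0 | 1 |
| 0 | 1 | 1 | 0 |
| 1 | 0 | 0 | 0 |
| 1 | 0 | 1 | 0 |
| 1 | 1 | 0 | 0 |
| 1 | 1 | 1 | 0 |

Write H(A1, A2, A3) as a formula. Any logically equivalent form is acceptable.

Only row (0,1,0) gives 1. That row's minterm ¬A1·A2·¬A3 is H directly.

H(A1, A2, A3) = (not A1 and A2) and not A3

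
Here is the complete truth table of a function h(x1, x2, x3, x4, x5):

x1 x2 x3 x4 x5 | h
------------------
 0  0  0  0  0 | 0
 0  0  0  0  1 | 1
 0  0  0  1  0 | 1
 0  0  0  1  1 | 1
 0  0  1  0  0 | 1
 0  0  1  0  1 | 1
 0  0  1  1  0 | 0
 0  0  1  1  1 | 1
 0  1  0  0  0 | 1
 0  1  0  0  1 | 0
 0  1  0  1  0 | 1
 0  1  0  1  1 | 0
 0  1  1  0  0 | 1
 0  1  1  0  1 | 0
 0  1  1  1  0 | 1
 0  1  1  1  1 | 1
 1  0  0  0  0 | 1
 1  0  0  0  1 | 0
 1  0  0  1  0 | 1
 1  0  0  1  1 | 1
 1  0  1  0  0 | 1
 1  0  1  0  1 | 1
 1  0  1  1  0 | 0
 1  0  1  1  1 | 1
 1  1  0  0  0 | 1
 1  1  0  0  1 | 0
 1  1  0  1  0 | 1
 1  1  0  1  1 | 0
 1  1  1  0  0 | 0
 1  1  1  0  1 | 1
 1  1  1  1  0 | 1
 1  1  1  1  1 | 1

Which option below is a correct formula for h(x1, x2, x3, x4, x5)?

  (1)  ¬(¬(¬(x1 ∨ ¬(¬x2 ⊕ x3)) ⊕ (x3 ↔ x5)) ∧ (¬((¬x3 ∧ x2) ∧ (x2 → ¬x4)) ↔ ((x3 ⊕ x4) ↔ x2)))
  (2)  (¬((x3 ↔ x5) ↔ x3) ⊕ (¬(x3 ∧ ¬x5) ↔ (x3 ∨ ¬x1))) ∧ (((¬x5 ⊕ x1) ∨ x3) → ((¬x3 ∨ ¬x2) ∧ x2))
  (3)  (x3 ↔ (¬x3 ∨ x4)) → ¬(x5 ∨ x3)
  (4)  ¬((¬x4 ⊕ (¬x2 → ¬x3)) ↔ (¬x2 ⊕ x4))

(2) fails at (0,0,0,1,0): the formula yields 0, h is 1.
(3) fails at (0,0,0,0,0): the formula yields 1, h is 0.
(4) fails at (0,0,0,0,0): the formula yields 1, h is 0.
Only (1) survives; checking it on all 32 rows confirms it matches h.

1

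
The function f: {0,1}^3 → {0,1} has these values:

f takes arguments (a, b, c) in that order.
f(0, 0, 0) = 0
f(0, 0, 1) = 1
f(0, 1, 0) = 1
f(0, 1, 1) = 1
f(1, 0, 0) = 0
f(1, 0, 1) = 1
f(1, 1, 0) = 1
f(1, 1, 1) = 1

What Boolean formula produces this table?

f(a, b, c) = not (((not a and not b) and not c) or ((a and not b) and not c))

The 0-rows are (0,0,0), (1,0,0). Take each as a conjunction (¬a·¬b·¬c, a·¬b·¬c), form their disjunction, and complement — that gives a formula that is 1 everywhere f is.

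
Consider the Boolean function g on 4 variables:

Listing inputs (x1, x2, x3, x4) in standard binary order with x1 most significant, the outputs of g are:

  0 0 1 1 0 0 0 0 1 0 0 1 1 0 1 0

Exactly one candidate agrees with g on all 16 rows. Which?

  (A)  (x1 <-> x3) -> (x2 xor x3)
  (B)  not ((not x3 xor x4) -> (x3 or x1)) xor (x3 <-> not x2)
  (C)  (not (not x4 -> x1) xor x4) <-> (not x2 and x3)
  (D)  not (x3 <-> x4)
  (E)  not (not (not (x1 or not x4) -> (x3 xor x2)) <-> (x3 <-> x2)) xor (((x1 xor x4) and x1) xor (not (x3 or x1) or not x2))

C

(A) fails at (0,1,0,0): the formula yields 1, g is 0.
(B) fails at (0,0,0,0): the formula yields 1, g is 0.
(D) fails at (0,0,0,1): the formula yields 1, g is 0.
(E) fails at (0,0,0,1): the formula yields 1, g is 0.
Only (C) survives; checking it on all 16 rows confirms it matches g.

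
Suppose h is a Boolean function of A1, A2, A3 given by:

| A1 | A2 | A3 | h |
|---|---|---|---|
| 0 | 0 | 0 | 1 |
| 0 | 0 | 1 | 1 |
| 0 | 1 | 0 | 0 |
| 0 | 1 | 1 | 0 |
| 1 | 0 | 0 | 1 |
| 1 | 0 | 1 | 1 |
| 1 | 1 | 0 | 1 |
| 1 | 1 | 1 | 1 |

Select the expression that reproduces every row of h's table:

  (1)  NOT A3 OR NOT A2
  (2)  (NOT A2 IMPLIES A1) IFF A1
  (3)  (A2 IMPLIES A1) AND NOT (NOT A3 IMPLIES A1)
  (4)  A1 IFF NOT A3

(1): at (0,1,0) it gives 1, but h = 0 — eliminated.
(3): at (0,0,1) it gives 0, but h = 1 — eliminated.
(4): at (0,0,0) it gives 0, but h = 1 — eliminated.
That leaves (2). Evaluating it on every row reproduces the table of h exactly.

2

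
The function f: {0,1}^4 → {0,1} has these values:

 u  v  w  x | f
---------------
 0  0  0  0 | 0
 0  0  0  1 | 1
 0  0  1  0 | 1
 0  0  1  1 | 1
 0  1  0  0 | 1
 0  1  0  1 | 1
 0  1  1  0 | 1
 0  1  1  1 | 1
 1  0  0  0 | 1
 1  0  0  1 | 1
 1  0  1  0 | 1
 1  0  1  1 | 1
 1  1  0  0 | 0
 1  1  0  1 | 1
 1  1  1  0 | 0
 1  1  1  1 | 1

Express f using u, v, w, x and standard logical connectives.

f(u, v, w, x) = NOT (((((NOT u AND NOT v) AND NOT w) AND NOT x) OR (((u AND v) AND NOT w) AND NOT x)) OR (((u AND v) AND w) AND NOT x))

f is 0 on only 3 rows — (0,0,0,0), (1,1,0,0), (1,1,1,0). Writing each as a minterm (¬u·¬v·¬w·¬x, u·v·¬w·¬x, u·v·w·¬x) and OR-ing them characterizes exactly where f=0, so f is the negation of that disjunction.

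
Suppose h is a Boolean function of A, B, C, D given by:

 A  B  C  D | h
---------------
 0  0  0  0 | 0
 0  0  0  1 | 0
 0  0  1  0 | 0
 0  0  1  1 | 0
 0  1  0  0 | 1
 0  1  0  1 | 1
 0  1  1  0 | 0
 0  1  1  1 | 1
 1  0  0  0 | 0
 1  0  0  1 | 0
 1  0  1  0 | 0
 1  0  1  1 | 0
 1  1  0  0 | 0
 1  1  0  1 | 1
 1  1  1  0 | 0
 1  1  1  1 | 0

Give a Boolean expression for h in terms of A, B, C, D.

h=1 on 4 inputs: (0,1,0,0), (0,1,0,1), (0,1,1,1), (1,1,0,1). Reading each as a conjunction of literals (¬A·B·¬C·¬D, ¬A·B·¬C·D, ¬A·B·C·D, A·B·¬C·D) and taking the OR gives the canonical DNF.

h(A, B, C, D) = (((((NOT A AND B) AND NOT C) AND NOT D) OR (((NOT A AND B) AND NOT C) AND D)) OR (((NOT A AND B) AND C) AND D)) OR (((A AND B) AND NOT C) AND D)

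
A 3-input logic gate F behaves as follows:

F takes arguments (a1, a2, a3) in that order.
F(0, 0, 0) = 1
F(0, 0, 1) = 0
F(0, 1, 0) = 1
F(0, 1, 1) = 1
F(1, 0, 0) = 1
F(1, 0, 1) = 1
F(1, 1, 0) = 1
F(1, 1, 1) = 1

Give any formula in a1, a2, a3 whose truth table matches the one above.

F is 0 on exactly one input, (0,0,1), whose minterm is ¬a1·¬a2·a3. So F is the negation of that single conjunction.

F(a1, a2, a3) = ~((~a1 & ~a2) & a3)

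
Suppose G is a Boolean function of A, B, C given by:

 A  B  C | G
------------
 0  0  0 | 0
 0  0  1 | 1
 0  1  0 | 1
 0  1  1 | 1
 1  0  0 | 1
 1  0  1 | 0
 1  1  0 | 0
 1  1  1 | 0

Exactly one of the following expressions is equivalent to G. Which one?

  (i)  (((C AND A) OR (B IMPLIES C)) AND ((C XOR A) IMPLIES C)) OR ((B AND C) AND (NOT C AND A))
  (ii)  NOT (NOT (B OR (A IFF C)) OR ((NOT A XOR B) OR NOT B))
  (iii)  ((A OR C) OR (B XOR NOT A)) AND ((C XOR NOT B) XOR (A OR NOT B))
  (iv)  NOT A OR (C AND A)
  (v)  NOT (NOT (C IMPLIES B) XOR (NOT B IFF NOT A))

(i) disagrees with G on (0,0,0) (formula → 1, table → 0); rule it out.
(ii) disagrees with G on (0,0,1) (formula → 0, table → 1); rule it out.
(iii) disagrees with G on (0,1,0) (formula → 0, table → 1); rule it out.
(iv) disagrees with G on (0,0,0) (formula → 1, table → 0); rule it out.
That leaves (v). Evaluating it on every row reproduces the table of G exactly.

v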